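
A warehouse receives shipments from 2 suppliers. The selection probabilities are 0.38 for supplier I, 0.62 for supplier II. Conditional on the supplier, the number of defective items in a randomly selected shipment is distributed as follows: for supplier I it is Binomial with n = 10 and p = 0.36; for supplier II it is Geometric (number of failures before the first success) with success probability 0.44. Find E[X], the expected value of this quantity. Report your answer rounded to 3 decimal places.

2.157

Component means — I: 3.6; II: 1.27273.
E[X] = 0.38·3.6 + 0.62·1.27273 = 2.15709.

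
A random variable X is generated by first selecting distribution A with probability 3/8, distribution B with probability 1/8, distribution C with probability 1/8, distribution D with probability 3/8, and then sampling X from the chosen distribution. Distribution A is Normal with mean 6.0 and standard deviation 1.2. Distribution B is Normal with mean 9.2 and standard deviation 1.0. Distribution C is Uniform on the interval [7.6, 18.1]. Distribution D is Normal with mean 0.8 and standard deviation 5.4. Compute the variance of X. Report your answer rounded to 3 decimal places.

Per component, A: μ=6, E[X²]=37.44; B: μ=9.2, E[X²]=85.64; C: μ=12.85, E[X²]=174.31; D: μ=0.8, E[X²]=29.8.
E[X] = 0.375·6 + 0.125·9.2 + 0.125·12.85 + 0.375·0.8 = 5.30625.
E[X²] = 0.375·37.44 + 0.125·85.64 + 0.125·174.31 + 0.375·29.8 = 57.7088.
Var(X) = E[X²] − (E[X])² = 57.7088 − 28.1563 = 29.5525.

29.552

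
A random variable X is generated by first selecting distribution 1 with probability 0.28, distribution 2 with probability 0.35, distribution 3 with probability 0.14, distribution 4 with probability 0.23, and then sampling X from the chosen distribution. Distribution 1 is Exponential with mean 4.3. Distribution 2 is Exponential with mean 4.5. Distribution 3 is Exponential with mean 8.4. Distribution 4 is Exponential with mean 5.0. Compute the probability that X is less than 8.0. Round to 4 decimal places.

Conditional on each component, P(X < 8.0): 1: 0.8444; 2: 0.830987; 3: 0.614179; 4: 0.798103.
By total probability, P(X < 8.0) = 0.28·0.8444 + 0.35·0.830987 + 0.14·0.614179 + 0.23·0.798103 = 0.796826.

0.7968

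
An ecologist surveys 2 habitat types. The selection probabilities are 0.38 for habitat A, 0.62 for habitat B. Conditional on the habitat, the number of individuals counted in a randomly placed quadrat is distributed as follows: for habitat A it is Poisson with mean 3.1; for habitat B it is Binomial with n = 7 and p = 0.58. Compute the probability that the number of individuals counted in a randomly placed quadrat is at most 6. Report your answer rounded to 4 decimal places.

Conditional on each habitat, P(X ≤ 6): A: 0.961196; B: 0.97792.
By total probability, P(X ≤ 6) = 0.38·0.961196 + 0.62·0.97792 = 0.971565.

0.9716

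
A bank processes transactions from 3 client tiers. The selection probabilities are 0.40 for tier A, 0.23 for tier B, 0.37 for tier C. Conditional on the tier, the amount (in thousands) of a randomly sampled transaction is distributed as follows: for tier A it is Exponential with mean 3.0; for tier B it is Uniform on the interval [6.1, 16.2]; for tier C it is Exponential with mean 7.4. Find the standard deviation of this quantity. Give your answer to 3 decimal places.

Per component, A: μ=3, E[X²]=18; B: μ=11.15, E[X²]=132.823; C: μ=7.4, E[X²]=109.52.
E[X] = 0.4·3 + 0.23·11.15 + 0.37·7.4 = 6.5025.
E[X²] = 0.4·18 + 0.23·132.823 + 0.37·109.52 = 78.2718.
Var(X) = E[X²] − (E[X])² = 78.2718 − 42.2825 = 35.9893.
SD(X) = √35.9893 = 5.9991.

5.999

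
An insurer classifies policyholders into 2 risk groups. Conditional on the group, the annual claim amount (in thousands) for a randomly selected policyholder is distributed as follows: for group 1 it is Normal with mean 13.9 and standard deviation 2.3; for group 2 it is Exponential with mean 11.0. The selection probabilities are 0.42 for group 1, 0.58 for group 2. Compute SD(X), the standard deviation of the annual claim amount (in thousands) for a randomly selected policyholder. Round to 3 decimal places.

Per component, 1: μ=13.9, E[X²]=198.5; 2: μ=11, E[X²]=242.
E[X] = 0.42·13.9 + 0.58·11 = 12.218.
E[X²] = 0.42·198.5 + 0.58·242 = 223.73.
Var(X) = E[X²] − (E[X])² = 223.73 − 149.28 = 74.4505.
SD(X) = √74.4505 = 8.62847.

8.628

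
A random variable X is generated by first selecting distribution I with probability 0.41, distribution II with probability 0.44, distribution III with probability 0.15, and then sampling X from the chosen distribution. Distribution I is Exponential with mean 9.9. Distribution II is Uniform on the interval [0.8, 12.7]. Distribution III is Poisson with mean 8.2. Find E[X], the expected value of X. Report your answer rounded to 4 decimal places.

Component means — I: 9.9; II: 6.75; III: 8.2.
E[X] = 0.41·9.9 + 0.44·6.75 + 0.15·8.2 = 8.259.

8.2590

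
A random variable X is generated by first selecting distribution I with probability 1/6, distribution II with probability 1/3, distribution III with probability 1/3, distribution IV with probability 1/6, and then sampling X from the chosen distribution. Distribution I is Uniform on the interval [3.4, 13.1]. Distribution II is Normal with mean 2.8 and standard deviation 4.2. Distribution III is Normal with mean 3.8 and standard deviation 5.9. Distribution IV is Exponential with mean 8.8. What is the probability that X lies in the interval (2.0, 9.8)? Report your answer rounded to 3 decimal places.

Conditional on each component, P(2.0 < X < 9.8): I: 0.659794; II: 0.527742; III: 0.46526; IV: 0.468341.
By total probability, P(2.0 < X < 9.8) = 0.166667·0.659794 + 0.333333·0.527742 + 0.333333·0.46526 + 0.166667·0.468341 = 0.519023.

0.519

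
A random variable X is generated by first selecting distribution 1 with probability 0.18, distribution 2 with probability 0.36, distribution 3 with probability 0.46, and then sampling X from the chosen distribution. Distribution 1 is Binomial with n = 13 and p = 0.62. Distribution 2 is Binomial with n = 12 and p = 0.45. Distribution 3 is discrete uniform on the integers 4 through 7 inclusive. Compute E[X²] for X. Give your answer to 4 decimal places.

38.3016

For each component E[X²] = Var + (mean)², giving 1: 68.0264; 2: 32.13; 3: 31.5.
Overall E[X²] = 0.18·68.0264 + 0.36·32.13 + 0.46·31.5 = 38.3016.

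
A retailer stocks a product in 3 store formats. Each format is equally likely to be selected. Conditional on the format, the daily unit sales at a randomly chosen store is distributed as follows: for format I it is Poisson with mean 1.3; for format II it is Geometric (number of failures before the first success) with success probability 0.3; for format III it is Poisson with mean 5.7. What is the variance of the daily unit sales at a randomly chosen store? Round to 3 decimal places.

8.455

Per component, I: μ=1.3, E[X²]=2.99; II: μ=2.33333, E[X²]=13.2222; III: μ=5.7, E[X²]=38.19.
E[X] = 0.333333·1.3 + 0.333333·2.33333 + 0.333333·5.7 = 3.11111.
E[X²] = 0.333333·2.99 + 0.333333·13.2222 + 0.333333·38.19 = 18.1341.
Var(X) = E[X²] − (E[X])² = 18.1341 − 9.67901 = 8.45506.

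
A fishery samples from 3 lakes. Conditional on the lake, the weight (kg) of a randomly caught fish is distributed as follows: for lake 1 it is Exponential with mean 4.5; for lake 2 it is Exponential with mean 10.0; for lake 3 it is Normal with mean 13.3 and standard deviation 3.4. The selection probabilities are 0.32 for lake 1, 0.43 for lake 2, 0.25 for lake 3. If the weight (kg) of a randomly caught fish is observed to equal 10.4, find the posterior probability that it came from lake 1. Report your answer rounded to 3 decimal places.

0.165

Likelihoods f(10.4 | ·): 1: 0.0220336; 2: 0.0353455; 3: 0.0815558.
Posterior ∝ prior × likelihood. Numerator for 1: 0.32·0.0220336 = 0.00705074.
Normalizing constant: 0.32·0.0220336 + 0.43·0.0353455 + 0.25·0.0815558 = 0.0426382.
P(1 | observation) = 0.00705074 / 0.0426382 = 0.165362.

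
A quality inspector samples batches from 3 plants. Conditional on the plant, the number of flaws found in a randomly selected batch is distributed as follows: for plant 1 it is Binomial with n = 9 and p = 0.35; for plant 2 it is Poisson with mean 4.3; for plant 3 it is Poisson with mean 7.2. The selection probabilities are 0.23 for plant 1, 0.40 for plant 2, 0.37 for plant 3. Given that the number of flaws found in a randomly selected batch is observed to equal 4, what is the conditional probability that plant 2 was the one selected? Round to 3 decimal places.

0.487

Likelihoods P(X=4 | ·): 1: 0.219386; 2: 0.193284; 3: 0.0835985.
Posterior ∝ prior × likelihood. Numerator for 2: 0.4·0.193284 = 0.0773137.
Normalizing constant: 0.23·0.219386 + 0.4·0.193284 + 0.37·0.0835985 = 0.158704.
P(2 | observation) = 0.0773137 / 0.158704 = 0.487157.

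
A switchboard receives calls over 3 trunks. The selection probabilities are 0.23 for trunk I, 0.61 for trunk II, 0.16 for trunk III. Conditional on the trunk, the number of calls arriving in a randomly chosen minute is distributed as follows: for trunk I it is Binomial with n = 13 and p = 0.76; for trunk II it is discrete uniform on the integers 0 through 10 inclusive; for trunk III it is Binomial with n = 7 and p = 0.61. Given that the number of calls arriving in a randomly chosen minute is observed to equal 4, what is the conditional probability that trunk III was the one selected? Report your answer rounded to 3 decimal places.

Likelihoods P(X=4 | ·): I: 0.000630176; II: 0.0909091; III: 0.287463.
Posterior ∝ prior × likelihood. Numerator for III: 0.16·0.287463 = 0.045994.
Normalizing constant: 0.23·0.000630176 + 0.61·0.0909091 + 0.16·0.287463 = 0.101593.
P(III | observation) = 0.045994 / 0.101593 = 0.452726.

0.453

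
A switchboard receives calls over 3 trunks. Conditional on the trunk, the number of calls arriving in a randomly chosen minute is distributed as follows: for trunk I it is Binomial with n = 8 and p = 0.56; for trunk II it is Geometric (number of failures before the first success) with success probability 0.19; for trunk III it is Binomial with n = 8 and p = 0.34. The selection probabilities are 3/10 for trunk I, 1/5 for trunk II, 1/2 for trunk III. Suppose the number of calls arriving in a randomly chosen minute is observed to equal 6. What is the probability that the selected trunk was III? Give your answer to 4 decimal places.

Likelihoods P(X=6 | ·): I: 0.167183; II: 0.0536616; III: 0.0188417.
Posterior ∝ prior × likelihood. Numerator for III: 0.5·0.0188417 = 0.00942084.
Normalizing constant: 0.3·0.167183 + 0.2·0.0536616 + 0.5·0.0188417 = 0.070308.
P(III | observation) = 0.00942084 / 0.070308 = 0.133994.

0.1340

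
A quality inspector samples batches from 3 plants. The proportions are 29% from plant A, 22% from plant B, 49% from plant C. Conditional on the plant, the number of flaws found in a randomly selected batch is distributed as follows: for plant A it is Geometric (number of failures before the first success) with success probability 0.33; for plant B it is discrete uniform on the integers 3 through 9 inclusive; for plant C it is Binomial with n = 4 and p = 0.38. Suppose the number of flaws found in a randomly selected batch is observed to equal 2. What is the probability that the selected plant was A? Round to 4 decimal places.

Likelihoods P(X=2 | ·): A: 0.148137; B: 0; C: 0.333044.
Posterior ∝ prior × likelihood. Numerator for A: 0.29·0.148137 = 0.0429597.
Normalizing constant: 0.29·0.148137 + 0.22·0 + 0.49·0.333044 = 0.206151.
P(A | observation) = 0.0429597 / 0.206151 = 0.208389.

0.2084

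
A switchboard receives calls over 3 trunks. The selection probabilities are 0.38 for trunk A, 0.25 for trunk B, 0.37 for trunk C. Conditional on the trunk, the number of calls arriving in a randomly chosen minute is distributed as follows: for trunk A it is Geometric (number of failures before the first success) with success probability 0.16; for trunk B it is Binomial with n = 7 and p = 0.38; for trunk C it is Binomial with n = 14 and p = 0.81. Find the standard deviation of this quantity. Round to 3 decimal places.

Per component, A: μ=5.25, E[X²]=60.375; B: μ=2.66, E[X²]=8.7248; C: μ=11.34, E[X²]=130.75.
E[X] = 0.38·5.25 + 0.25·2.66 + 0.37·11.34 = 6.8558.
E[X²] = 0.38·60.375 + 0.25·8.7248 + 0.37·130.75 = 73.5013.
Var(X) = E[X²] − (E[X])² = 73.5013 − 47.002 = 26.4993.
SD(X) = √26.4993 = 5.14775.

5.148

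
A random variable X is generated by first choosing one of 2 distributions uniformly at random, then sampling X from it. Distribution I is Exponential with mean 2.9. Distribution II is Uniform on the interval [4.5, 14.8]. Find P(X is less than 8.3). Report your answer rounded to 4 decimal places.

0.6559

Conditional on each component, P(X < 8.3): I: 0.94285; II: 0.368932.
By total probability, P(X < 8.3) = 0.5·0.94285 + 0.5·0.368932 = 0.655891.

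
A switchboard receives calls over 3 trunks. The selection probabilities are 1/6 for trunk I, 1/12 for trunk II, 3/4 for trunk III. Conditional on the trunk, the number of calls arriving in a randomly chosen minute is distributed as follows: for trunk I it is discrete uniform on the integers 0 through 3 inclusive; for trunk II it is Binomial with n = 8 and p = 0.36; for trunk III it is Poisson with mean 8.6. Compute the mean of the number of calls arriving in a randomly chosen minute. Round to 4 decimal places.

6.9400

Component means — I: 1.5; II: 2.88; III: 8.6.
E[X] = 0.166667·1.5 + 0.0833333·2.88 + 0.75·8.6 = 6.94.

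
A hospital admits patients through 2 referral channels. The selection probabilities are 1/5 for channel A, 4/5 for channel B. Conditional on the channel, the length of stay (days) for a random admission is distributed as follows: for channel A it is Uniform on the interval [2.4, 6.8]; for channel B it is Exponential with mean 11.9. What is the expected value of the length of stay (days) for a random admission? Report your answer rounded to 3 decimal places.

Component means — A: 4.6; B: 11.9.
E[X] = 0.2·4.6 + 0.8·11.9 = 10.44.

10.440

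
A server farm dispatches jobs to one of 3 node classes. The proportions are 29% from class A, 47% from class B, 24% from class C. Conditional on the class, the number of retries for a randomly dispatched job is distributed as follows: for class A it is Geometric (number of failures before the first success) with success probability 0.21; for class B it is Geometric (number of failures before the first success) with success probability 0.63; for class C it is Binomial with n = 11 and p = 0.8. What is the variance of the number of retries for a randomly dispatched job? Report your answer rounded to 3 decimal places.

Per component, A: μ=3.7619, E[X²]=32.0658; B: μ=0.587302, E[X²]=1.27715; C: μ=8.8, E[X²]=79.2.
E[X] = 0.29·3.7619 + 0.47·0.587302 + 0.24·8.8 = 3.47898.
E[X²] = 0.29·32.0658 + 0.47·1.27715 + 0.24·79.2 = 28.9073.
Var(X) = E[X²] − (E[X])² = 28.9073 − 12.1033 = 16.804.

16.804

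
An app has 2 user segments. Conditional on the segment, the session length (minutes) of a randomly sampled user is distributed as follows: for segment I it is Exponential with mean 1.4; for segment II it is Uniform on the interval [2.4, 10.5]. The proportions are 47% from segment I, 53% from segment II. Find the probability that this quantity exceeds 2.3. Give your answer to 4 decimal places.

0.6209

Conditional on each segment, P(X > 2.3): I: 0.193427; II: 1.
By total probability, P(X > 2.3) = 0.47·0.193427 + 0.53·1 = 0.620911.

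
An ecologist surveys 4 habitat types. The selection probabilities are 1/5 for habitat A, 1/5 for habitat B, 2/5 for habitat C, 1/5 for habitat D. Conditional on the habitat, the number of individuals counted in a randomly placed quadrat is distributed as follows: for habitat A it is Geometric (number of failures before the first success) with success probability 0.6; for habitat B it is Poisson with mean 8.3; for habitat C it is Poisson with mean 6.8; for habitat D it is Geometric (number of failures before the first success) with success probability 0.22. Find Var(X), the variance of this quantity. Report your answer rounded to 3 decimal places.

15.429

Per component, A: μ=0.666667, E[X²]=1.55556; B: μ=8.3, E[X²]=77.19; C: μ=6.8, E[X²]=53.04; D: μ=3.54545, E[X²]=28.686.
E[X] = 0.2·0.666667 + 0.2·8.3 + 0.4·6.8 + 0.2·3.54545 = 5.22242.
E[X²] = 0.2·1.55556 + 0.2·77.19 + 0.4·53.04 + 0.2·28.686 = 42.7023.
Var(X) = E[X²] − (E[X])² = 42.7023 − 27.2737 = 15.4286.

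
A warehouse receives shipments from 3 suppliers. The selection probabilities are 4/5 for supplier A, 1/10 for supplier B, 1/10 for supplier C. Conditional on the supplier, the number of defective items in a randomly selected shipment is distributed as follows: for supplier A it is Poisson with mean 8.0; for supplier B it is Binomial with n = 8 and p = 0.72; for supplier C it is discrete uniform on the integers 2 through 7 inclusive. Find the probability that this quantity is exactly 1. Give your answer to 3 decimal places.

0.002

Conditional on each supplier, P(X = 1): A: 0.0026837; B: 0.000777193; C: 0.
By total probability, P(X = 1) = 0.8·0.0026837 + 0.1·0.000777193 + 0.1·0 = 0.00222468.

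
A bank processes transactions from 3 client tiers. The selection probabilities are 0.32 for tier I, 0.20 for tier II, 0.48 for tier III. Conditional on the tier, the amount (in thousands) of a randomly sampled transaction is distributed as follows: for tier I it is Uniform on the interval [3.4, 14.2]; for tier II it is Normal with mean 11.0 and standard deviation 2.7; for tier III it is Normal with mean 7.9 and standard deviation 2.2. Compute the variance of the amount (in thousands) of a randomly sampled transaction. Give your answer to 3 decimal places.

8.248

Per component, I: μ=8.8, E[X²]=87.16; II: μ=11, E[X²]=128.29; III: μ=7.9, E[X²]=67.25.
E[X] = 0.32·8.8 + 0.2·11 + 0.48·7.9 = 8.808.
E[X²] = 0.32·87.16 + 0.2·128.29 + 0.48·67.25 = 85.8292.
Var(X) = E[X²] − (E[X])² = 85.8292 − 77.5809 = 8.24834.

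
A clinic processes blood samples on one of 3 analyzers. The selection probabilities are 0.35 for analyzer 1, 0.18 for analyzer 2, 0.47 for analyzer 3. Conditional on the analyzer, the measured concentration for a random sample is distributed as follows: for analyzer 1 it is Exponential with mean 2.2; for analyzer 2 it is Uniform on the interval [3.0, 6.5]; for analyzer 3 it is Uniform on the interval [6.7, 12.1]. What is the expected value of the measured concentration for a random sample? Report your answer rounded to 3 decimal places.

Component means — 1: 2.2; 2: 4.75; 3: 9.4.
E[X] = 0.35·2.2 + 0.18·4.75 + 0.47·9.4 = 6.043.

6.043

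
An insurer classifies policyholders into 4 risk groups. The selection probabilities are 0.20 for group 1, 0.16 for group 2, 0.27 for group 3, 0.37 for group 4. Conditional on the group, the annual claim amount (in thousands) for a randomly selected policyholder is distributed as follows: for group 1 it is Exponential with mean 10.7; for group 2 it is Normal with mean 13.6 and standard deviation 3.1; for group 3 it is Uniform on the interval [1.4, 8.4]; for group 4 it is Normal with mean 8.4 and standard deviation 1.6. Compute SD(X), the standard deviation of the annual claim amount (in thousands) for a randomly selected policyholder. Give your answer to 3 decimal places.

5.921

Per component, 1: μ=10.7, E[X²]=228.98; 2: μ=13.6, E[X²]=194.57; 3: μ=4.9, E[X²]=28.0933; 4: μ=8.4, E[X²]=73.12.
E[X] = 0.2·10.7 + 0.16·13.6 + 0.27·4.9 + 0.37·8.4 = 8.747.
E[X²] = 0.2·228.98 + 0.16·194.57 + 0.27·28.0933 + 0.37·73.12 = 111.567.
Var(X) = E[X²] − (E[X])² = 111.567 − 76.51 = 35.0568.
SD(X) = √35.0568 = 5.92088.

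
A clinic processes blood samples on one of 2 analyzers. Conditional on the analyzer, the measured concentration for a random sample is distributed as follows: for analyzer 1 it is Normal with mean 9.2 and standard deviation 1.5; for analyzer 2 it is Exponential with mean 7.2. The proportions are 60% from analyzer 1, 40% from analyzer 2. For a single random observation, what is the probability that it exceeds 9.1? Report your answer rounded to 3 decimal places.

Conditional on each analyzer, P(X > 9.1): 1: 0.526576; 2: 0.282553.
By total probability, P(X > 9.1) = 0.6·0.526576 + 0.4·0.282553 = 0.428967.

0.429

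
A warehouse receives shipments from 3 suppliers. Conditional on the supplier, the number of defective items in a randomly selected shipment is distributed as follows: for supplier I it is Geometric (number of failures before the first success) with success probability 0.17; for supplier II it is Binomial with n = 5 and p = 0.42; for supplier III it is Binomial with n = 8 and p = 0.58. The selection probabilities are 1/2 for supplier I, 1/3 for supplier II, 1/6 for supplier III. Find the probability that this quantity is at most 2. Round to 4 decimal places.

Conditional on each supplier, P(X ≤ 2): I: 0.428213; II: 0.64746; III: 0.0633676.
By total probability, P(X ≤ 2) = 0.5·0.428213 + 0.333333·0.64746 + 0.166667·0.0633676 = 0.440488.

0.4405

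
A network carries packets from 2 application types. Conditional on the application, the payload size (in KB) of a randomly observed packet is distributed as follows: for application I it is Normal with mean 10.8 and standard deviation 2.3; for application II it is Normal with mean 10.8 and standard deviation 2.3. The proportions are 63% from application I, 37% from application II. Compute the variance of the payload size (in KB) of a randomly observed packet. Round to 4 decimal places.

Per component, I: μ=10.8, E[X²]=121.93; II: μ=10.8, E[X²]=121.93.
E[X] = 0.63·10.8 + 0.37·10.8 = 10.8.
E[X²] = 0.63·121.93 + 0.37·121.93 = 121.93.
Var(X) = E[X²] − (E[X])² = 121.93 − 116.64 = 5.29.

5.2900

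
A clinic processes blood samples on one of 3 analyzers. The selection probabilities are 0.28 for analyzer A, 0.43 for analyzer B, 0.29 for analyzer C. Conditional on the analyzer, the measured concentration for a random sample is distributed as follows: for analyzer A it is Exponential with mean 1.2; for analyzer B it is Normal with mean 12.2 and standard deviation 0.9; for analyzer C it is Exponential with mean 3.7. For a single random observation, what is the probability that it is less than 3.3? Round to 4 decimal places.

0.4332

Conditional on each analyzer, P(X < 3.3): A: 0.936072; B: 0; C: 0.59012.
By total probability, P(X < 3.3) = 0.28·0.936072 + 0.43·0 + 0.29·0.59012 = 0.433235.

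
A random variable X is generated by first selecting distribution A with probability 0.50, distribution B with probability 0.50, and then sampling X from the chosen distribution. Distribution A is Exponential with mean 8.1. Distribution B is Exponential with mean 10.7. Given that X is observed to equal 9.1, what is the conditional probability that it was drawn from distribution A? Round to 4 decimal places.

0.5013

Likelihoods f(9.1 | ·): A: 0.0401425; B: 0.0399267.
Posterior ∝ prior × likelihood. Numerator for A: 0.5·0.0401425 = 0.0200712.
Normalizing constant: 0.5·0.0401425 + 0.5·0.0399267 = 0.0400346.
P(A | observation) = 0.0200712 / 0.0400346 = 0.501348.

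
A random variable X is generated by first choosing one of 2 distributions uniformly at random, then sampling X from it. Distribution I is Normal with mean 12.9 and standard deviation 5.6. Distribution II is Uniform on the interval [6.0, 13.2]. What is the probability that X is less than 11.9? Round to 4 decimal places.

Conditional on each component, P(X < 11.9): I: 0.429137; II: 0.819444.
By total probability, P(X < 11.9) = 0.5·0.429137 + 0.5·0.819444 = 0.624291.

0.6243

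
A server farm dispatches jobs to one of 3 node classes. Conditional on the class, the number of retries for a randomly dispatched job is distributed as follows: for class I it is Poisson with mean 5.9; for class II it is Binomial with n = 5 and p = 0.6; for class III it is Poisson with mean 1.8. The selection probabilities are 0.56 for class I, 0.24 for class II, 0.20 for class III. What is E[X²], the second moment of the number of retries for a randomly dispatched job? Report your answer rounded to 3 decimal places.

26.254

For each component E[X²] = Var + (mean)², giving I: 40.71; II: 10.2; III: 5.04.
Overall E[X²] = 0.56·40.71 + 0.24·10.2 + 0.2·5.04 = 26.2536.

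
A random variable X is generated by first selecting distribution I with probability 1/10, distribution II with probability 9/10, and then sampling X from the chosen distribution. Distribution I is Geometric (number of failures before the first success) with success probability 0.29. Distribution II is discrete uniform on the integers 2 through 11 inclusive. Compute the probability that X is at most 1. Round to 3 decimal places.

0.050

Conditional on each component, P(X ≤ 1): I: 0.4959; II: 0.
By total probability, P(X ≤ 1) = 0.1·0.4959 + 0.9·0 = 0.04959.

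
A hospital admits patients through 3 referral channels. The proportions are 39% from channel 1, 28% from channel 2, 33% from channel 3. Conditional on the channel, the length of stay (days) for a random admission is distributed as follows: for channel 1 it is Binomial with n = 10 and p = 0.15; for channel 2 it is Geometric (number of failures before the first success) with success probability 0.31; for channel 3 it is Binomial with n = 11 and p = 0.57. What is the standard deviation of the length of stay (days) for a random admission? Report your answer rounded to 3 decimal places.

Per component, 1: μ=1.5, E[X²]=3.525; 2: μ=2.22581, E[X²]=12.1342; 3: μ=6.27, E[X²]=42.009.
E[X] = 0.39·1.5 + 0.28·2.22581 + 0.33·6.27 = 3.27733.
E[X²] = 0.39·3.525 + 0.28·12.1342 + 0.33·42.009 = 18.6353.
Var(X) = E[X²] − (E[X])² = 18.6353 − 10.7409 = 7.89444.
SD(X) = √7.89444 = 2.8097.

2.810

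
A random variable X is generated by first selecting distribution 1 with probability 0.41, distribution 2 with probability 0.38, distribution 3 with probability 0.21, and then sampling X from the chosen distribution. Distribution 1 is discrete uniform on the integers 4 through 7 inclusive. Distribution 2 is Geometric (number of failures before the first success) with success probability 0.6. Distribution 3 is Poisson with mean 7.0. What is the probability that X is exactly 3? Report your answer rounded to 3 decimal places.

0.026

Conditional on each component, P(X = 3): 1: 0; 2: 0.0384; 3: 0.0521293.
By total probability, P(X = 3) = 0.41·0 + 0.38·0.0384 + 0.21·0.0521293 = 0.0255391.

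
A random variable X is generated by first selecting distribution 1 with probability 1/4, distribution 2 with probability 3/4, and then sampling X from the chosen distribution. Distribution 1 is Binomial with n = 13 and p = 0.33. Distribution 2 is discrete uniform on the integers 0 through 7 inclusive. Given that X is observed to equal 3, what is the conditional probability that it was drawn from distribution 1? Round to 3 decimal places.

0.333

Likelihoods P(X=3 | ·): 1: 0.187351; 2: 0.125.
Posterior ∝ prior × likelihood. Numerator for 1: 0.25·0.187351 = 0.0468377.
Normalizing constant: 0.25·0.187351 + 0.75·0.125 = 0.140588.
P(1 | observation) = 0.0468377 / 0.140588 = 0.333157.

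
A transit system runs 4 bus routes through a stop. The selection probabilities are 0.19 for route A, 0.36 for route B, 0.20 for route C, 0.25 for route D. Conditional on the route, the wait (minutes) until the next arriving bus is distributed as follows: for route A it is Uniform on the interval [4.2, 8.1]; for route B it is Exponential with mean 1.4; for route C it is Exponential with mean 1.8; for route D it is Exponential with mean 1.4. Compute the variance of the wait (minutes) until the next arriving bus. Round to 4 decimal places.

5.4380

Per component, A: μ=6.15, E[X²]=39.09; B: μ=1.4, E[X²]=3.92; C: μ=1.8, E[X²]=6.48; D: μ=1.4, E[X²]=3.92.
E[X] = 0.19·6.15 + 0.36·1.4 + 0.2·1.8 + 0.25·1.4 = 2.3825.
E[X²] = 0.19·39.09 + 0.36·3.92 + 0.2·6.48 + 0.25·3.92 = 11.1143.
Var(X) = E[X²] − (E[X])² = 11.1143 − 5.67631 = 5.43799.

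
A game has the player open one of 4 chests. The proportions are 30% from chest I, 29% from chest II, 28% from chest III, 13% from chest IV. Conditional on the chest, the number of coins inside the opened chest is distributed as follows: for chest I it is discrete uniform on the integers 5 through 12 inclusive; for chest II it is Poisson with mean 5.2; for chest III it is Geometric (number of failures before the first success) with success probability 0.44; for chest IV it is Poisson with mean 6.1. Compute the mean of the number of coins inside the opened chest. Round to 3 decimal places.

Component means — I: 8.5; II: 5.2; III: 1.27273; IV: 6.1.
E[X] = 0.3·8.5 + 0.29·5.2 + 0.28·1.27273 + 0.13·6.1 = 5.20736.

5.207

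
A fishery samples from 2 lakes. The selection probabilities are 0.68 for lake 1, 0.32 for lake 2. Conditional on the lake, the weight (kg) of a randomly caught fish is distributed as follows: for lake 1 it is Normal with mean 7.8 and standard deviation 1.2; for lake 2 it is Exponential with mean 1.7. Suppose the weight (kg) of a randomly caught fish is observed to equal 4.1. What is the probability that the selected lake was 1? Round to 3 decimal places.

0.104

Likelihoods f(4.1 | ·): 1: 0.0028663; 2: 0.0527394.
Posterior ∝ prior × likelihood. Numerator for 1: 0.68·0.0028663 = 0.00194909.
Normalizing constant: 0.68·0.0028663 + 0.32·0.0527394 = 0.0188257.
P(1 | observation) = 0.00194909 / 0.0188257 = 0.103533.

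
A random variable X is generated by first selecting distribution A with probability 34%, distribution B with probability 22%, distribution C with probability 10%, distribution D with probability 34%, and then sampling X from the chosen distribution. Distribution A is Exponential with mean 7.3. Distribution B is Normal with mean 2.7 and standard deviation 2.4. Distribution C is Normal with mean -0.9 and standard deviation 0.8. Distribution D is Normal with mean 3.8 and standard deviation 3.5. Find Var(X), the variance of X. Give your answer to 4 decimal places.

30.0265

Per component, A: μ=7.3, E[X²]=106.58; B: μ=2.7, E[X²]=13.05; C: μ=-0.9, E[X²]=1.45; D: μ=3.8, E[X²]=26.69.
E[X] = 0.34·7.3 + 0.22·2.7 + 0.1·-0.9 + 0.34·3.8 = 4.278.
E[X²] = 0.34·106.58 + 0.22·13.05 + 0.1·1.45 + 0.34·26.69 = 48.3278.
Var(X) = E[X²] − (E[X])² = 48.3278 − 18.3013 = 30.0265.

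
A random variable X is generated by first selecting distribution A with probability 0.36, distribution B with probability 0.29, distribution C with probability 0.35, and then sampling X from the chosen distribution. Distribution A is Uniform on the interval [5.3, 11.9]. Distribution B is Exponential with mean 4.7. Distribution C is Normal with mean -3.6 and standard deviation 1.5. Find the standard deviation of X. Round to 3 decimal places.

Per component, A: μ=8.6, E[X²]=77.59; B: μ=4.7, E[X²]=44.18; C: μ=-3.6, E[X²]=15.21.
E[X] = 0.36·8.6 + 0.29·4.7 + 0.35·-3.6 = 3.199.
E[X²] = 0.36·77.59 + 0.29·44.18 + 0.35·15.21 = 46.0681.
Var(X) = E[X²] − (E[X])² = 46.0681 − 10.2336 = 35.8345.
SD(X) = √35.8345 = 5.98619.

5.986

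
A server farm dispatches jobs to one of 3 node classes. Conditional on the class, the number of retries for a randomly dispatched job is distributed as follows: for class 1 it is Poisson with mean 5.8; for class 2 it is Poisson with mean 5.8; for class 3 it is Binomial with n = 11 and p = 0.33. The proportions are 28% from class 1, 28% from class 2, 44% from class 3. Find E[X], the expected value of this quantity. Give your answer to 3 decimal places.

Component means — 1: 5.8; 2: 5.8; 3: 3.63.
E[X] = 0.28·5.8 + 0.28·5.8 + 0.44·3.63 = 4.8452.

4.845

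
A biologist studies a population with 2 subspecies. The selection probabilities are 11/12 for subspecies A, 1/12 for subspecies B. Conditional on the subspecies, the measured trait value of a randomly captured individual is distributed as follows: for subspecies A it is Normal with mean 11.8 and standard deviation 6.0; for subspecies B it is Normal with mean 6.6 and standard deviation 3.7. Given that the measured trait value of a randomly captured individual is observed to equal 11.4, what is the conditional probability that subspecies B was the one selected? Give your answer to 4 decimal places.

0.0599

Likelihoods f(11.4 | ·): A: 0.0663428; B: 0.0464787.
Posterior ∝ prior × likelihood. Numerator for B: 0.0833333·0.0464787 = 0.00387322.
Normalizing constant: 0.916667·0.0663428 + 0.0833333·0.0464787 = 0.0646874.
P(B | observation) = 0.00387322 / 0.0646874 = 0.059876.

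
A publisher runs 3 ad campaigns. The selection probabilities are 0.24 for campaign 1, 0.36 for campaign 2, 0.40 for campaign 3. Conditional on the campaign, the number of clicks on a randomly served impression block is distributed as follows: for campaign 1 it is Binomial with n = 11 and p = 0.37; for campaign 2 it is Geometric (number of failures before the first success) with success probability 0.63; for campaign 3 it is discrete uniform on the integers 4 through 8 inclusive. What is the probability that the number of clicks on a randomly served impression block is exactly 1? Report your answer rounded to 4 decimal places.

Conditional on each campaign, P(X = 1): 1: 0.0400867; 2: 0.2331; 3: 0.
By total probability, P(X = 1) = 0.24·0.0400867 + 0.36·0.2331 + 0.4·0 = 0.0935368.

0.0935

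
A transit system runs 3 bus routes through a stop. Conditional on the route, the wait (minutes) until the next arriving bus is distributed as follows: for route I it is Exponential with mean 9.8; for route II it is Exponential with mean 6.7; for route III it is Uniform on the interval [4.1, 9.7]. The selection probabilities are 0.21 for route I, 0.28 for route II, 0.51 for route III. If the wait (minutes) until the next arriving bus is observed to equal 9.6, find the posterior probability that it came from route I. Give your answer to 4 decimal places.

0.0738

Likelihoods f(9.6 | ·): I: 0.0383127; II: 0.0356166; III: 0.178571.
Posterior ∝ prior × likelihood. Numerator for I: 0.21·0.0383127 = 0.00804566.
Normalizing constant: 0.21·0.0383127 + 0.28·0.0356166 + 0.51·0.178571 = 0.10909.
P(I | observation) = 0.00804566 / 0.10909 = 0.0737527.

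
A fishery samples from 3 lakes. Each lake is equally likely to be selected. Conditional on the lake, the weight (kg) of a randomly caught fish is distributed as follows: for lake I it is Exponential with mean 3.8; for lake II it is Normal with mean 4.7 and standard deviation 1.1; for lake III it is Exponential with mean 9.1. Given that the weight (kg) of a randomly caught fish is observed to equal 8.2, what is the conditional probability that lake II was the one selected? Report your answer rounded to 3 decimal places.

Likelihoods f(8.2 | ·): I: 0.0304127; II: 0.00229681; III: 0.0446289.
Posterior ∝ prior × likelihood. Numerator for II: 0.333333·0.00229681 = 0.000765605.
Normalizing constant: 0.333333·0.0304127 + 0.333333·0.00229681 + 0.333333·0.0446289 = 0.0257795.
P(II | observation) = 0.000765605 / 0.0257795 = 0.0296982.

0.030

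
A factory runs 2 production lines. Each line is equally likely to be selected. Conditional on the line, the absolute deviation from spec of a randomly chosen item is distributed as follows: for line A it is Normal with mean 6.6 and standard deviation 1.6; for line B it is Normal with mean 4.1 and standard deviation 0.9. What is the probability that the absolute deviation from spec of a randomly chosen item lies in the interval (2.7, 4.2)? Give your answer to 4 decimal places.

0.2719

Conditional on each line, P(2.7 < X < 4.2): A: 0.0594126; B: 0.484329.
By total probability, P(2.7 < X < 4.2) = 0.5·0.0594126 + 0.5·0.484329 = 0.271871.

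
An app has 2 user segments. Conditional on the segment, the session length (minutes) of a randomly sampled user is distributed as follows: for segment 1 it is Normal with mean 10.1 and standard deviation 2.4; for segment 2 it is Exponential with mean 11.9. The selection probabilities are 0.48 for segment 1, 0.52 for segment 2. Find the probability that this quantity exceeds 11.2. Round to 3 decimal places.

0.358

Conditional on each segment, P(X > 11.2): 1: 0.323356; 2: 0.390169.
By total probability, P(X > 11.2) = 0.48·0.323356 + 0.52·0.390169 = 0.358099.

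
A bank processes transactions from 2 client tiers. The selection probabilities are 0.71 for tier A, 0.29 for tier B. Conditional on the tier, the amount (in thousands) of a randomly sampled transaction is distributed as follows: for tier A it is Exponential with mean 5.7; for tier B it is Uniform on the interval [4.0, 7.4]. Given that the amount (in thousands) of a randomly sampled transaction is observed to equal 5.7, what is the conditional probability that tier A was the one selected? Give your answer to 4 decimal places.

0.3495

Likelihoods f(5.7 | ·): A: 0.0645403; B: 0.294118.
Posterior ∝ prior × likelihood. Numerator for A: 0.71·0.0645403 = 0.0458236.
Normalizing constant: 0.71·0.0645403 + 0.29·0.294118 = 0.131118.
P(A | observation) = 0.0458236 / 0.131118 = 0.349484.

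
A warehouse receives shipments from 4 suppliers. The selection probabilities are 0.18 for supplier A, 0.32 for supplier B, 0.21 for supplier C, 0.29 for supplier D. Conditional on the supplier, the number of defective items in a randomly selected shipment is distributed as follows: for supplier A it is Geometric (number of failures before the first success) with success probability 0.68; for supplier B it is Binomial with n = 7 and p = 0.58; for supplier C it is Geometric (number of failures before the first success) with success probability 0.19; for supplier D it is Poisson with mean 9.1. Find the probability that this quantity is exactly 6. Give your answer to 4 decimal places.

0.0728

Conditional on each supplier, P(X = 6): A: 0.000730144; B: 0.111922; C: 0.0536616; D: 0.0880716.
By total probability, P(X = 6) = 0.18·0.000730144 + 0.32·0.111922 + 0.21·0.0536616 + 0.29·0.0880716 = 0.0727562.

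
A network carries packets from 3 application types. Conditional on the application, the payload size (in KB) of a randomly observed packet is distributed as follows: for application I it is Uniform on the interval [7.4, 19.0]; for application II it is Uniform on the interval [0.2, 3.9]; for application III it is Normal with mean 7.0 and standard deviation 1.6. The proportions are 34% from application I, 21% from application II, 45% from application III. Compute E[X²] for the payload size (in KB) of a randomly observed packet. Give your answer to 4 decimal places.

For each component E[X²] = Var + (mean)², giving I: 185.453; II: 5.34333; III: 51.56.
Overall E[X²] = 0.34·185.453 + 0.21·5.34333 + 0.45·51.56 = 87.3782.

87.3782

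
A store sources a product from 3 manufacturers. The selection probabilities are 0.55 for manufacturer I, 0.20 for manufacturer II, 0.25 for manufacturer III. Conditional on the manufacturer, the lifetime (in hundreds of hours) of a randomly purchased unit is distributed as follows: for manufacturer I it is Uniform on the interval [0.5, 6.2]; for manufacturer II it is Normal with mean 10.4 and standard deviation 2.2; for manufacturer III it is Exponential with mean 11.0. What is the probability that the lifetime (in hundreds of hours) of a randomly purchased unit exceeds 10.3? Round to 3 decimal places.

Conditional on each manufacturer, P(X > 10.3): I: 0; II: 0.518127; III: 0.392051.
By total probability, P(X > 10.3) = 0.55·0 + 0.2·0.518127 + 0.25·0.392051 = 0.201638.

0.202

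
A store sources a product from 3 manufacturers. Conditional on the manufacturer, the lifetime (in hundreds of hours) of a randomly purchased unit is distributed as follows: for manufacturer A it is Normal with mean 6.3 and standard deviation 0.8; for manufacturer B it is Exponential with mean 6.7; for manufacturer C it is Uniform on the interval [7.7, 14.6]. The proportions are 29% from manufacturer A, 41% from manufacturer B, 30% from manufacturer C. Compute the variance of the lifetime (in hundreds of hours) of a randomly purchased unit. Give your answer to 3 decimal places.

24.282

Per component, A: μ=6.3, E[X²]=40.33; B: μ=6.7, E[X²]=89.78; C: μ=11.15, E[X²]=128.29.
E[X] = 0.29·6.3 + 0.41·6.7 + 0.3·11.15 = 7.919.
E[X²] = 0.29·40.33 + 0.41·89.78 + 0.3·128.29 = 86.9925.
Var(X) = E[X²] − (E[X])² = 86.9925 − 62.7106 = 24.2819.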